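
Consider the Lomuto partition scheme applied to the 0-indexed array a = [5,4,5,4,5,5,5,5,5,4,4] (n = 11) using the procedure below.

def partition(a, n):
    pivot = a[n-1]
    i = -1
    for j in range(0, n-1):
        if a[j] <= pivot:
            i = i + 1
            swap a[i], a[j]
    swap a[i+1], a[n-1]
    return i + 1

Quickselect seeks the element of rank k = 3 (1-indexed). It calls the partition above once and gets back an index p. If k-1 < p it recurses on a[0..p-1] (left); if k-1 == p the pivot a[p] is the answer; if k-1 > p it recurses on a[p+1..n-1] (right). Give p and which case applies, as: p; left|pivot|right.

pivot=4, i=-1
j=0: 5>4, skip
j=1: 4≤4, i=0, swap(0,1) ⇒ [4,5,5,4,5,5,5,5,5,4,4]
j=2: 5>4, skip
j=3: 4≤4, i=1, swap(1,3) ⇒ [4,4,5,5,5,5,5,5,5,4,4]
j=4: 5>4, skip
j=5: 5>4, skip
j=6: 5>4, skip
j=7: 5>4, skip
j=8: 5>4, skip
j=9: 4≤4, i=2, swap(2,9) ⇒ [4,4,4,5,5,5,5,5,5,5,4]
swap(3,10) ⇒ [4,4,4,4,5,5,5,5,5,5,5]; return 3
p = 3; k-1 = 2 < 3 ⇒ left

3; left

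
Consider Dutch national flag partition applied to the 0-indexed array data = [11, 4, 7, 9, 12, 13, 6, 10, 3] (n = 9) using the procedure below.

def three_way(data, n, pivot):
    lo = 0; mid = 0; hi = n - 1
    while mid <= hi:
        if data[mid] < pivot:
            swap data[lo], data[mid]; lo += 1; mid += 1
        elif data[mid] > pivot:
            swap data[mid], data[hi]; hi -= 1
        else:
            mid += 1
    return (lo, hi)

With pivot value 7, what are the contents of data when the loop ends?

lo=0 mid=0 hi=8
11>7: swap(0,8), hi=7 ⇒ [3, 4, 7, 9, 12, 13, 6, 10, 11]
3<7: swap(0,0), lo=1 mid=1 ⇒ [3, 4, 7, 9, 12, 13, 6, 10, 11]
4<7: swap(1,1), lo=2 mid=2 ⇒ [3, 4, 7, 9, 12, 13, 6, 10, 11]
7=7: mid=3
9>7: swap(3,7), hi=6 ⇒ [3, 4, 7, 10, 12, 13, 6, 9, 11]
10>7: swap(3,6), hi=5 ⇒ [3, 4, 7, 6, 12, 13, 10, 9, 11]
6<7: swap(2,3), lo=3 mid=4 ⇒ [3, 4, 6, 7, 12, 13, 10, 9, 11]
12>7: swap(4,5), hi=4 ⇒ [3, 4, 6, 7, 13, 12, 10, 9, 11]
13>7: swap(4,4), hi=3 ⇒ [3, 4, 6, 7, 13, 12, 10, 9, 11]
done. lo=3 hi=3; data=[3, 4, 6, 7, 13, 12, 10, 9, 11]

[3, 4, 6, 7, 13, 12, 10, 9, 11]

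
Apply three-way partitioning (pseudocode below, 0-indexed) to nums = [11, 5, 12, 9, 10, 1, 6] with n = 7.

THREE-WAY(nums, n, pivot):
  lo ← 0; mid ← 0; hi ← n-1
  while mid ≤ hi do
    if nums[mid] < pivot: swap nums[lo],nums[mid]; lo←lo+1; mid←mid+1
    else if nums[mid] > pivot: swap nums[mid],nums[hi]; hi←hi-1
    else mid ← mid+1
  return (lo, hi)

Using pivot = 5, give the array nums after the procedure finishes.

pivot = 5; lo=0, mid=0, hi=6
nums[mid]=11>5: swap nums[0],nums[6]; hi=5 → [6, 5, 12, 9, 10, 1, 11]
nums[mid]=6>5: swap nums[0],nums[5]; hi=4 → [1, 5, 12, 9, 10, 6, 11]
nums[mid]=1<5: swap nums[0],nums[0]; lo=1,mid=1 → [1, 5, 12, 9, 10, 6, 11]
nums[mid]=5=5: mid=2
nums[mid]=12>5: swap nums[2],nums[4]; hi=3 → [1, 5, 10, 9, 12, 6, 11]
nums[mid]=10>5: swap nums[2],nums[3]; hi=2 → [1, 5, 9, 10, 12, 6, 11]
nums[mid]=9>5: swap nums[2],nums[2]; hi=1 → [1, 5, 9, 10, 12, 6, 11]
end: lo=1, hi=1; nums = [1, 5, 9, 10, 12, 6, 11]

[1, 5, 9, 10, 12, 6, 11]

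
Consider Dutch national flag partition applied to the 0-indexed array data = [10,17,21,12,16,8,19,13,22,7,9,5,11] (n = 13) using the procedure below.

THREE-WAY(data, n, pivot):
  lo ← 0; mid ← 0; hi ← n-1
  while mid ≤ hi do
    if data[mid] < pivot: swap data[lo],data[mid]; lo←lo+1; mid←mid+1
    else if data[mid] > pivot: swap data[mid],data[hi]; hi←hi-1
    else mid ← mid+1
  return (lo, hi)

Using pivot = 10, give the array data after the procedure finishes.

pivot = 10; lo=0, mid=0, hi=12
data[mid]=10=10: mid=1
data[mid]=17>10: swap data[1],data[12]; hi=11 → [10,11,21,12,16,8,19,13,22,7,9,5,17]
data[mid]=11>10: swap data[1],data[11]; hi=10 → [10,5,21,12,16,8,19,13,22,7,9,11,17]
data[mid]=5<10: swap data[0],data[1]; lo=1,mid=2 → [5,10,21,12,16,8,19,13,22,7,9,11,17]
data[mid]=21>10: swap data[2],data[10]; hi=9 → [5,10,9,12,16,8,19,13,22,7,21,11,17]
data[mid]=9<10: swap data[1],data[2]; lo=2,mid=3 → [5,9,10,12,16,8,19,13,22,7,21,11,17]
data[mid]=12>10: swap data[3],data[9]; hi=8 → [5,9,10,7,16,8,19,13,22,12,21,11,17]
data[mid]=7<10: swap data[2],data[3]; lo=3,mid=4 → [5,9,7,10,16,8,19,13,22,12,21,11,17]
data[mid]=16>10: swap data[4],data[8]; hi=7 → [5,9,7,10,22,8,19,13,16,12,21,11,17]
data[mid]=22>10: swap data[4],data[7]; hi=6 → [5,9,7,10,13,8,19,22,16,12,21,11,17]
data[mid]=13>10: swap data[4],data[6]; hi=5 → [5,9,7,10,19,8,13,22,16,12,21,11,17]
data[mid]=19>10: swap data[4],data[5]; hi=4 → [5,9,7,10,8,19,13,22,16,12,21,11,17]
data[mid]=8<10: swap data[3],data[4]; lo=4,mid=5 → [5,9,7,8,10,19,13,22,16,12,21,11,17]
end: lo=4, hi=4; data = [5,9,7,8,10,19,13,22,16,12,21,11,17]

[5,9,7,8,10,19,13,22,16,12,21,11,17]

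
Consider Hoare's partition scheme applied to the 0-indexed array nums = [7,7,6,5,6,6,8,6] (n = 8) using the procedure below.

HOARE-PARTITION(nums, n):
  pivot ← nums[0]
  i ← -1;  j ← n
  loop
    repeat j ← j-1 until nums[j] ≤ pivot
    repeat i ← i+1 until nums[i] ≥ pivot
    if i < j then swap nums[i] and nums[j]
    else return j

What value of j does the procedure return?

4

pivot=7
j stops at 7 (6), i stops at 0 (7); swap ⇒ [6,7,6,5,6,6,8,7]
j stops at 5 (6), i stops at 1 (7); swap ⇒ [6,6,6,5,6,7,8,7]
j stops at 4, i stops at 5; i≥j ⇒ return 4. nums=[6,6,6,5,6,7,8,7]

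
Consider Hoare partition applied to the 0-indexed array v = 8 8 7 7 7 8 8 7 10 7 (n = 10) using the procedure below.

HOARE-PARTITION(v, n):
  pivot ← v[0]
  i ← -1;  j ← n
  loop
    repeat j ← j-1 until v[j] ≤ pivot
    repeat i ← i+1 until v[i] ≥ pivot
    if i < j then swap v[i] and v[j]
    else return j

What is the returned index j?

pivot=8
j stops at 9 (7), i stops at 0 (8); swap ⇒ 7 8 7 7 7 8 8 7 10 8
j stops at 7 (7), i stops at 1 (8); swap ⇒ 7 7 7 7 7 8 8 8 10 8
j stops at 6 (8), i stops at 5 (8); swap ⇒ 7 7 7 7 7 8 8 8 10 8
j stops at 5, i stops at 6; i≥j ⇒ return 5. v=7 7 7 7 7 8 8 8 10 8

5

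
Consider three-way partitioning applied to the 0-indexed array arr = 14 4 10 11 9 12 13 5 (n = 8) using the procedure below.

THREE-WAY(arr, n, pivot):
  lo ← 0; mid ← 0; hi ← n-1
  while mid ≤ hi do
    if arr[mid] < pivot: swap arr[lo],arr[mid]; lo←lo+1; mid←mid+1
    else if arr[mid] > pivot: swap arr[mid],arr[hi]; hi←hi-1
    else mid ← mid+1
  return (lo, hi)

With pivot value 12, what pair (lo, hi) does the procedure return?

(5, 5)

lo=0 mid=0 hi=7
14>12: swap(0,7), hi=6 ⇒ 5 4 10 11 9 12 13 14
5<12: swap(0,0), lo=1 mid=1 ⇒ 5 4 10 11 9 12 13 14
4<12: swap(1,1), lo=2 mid=2 ⇒ 5 4 10 11 9 12 13 14
10<12: swap(2,2), lo=3 mid=3 ⇒ 5 4 10 11 9 12 13 14
11<12: swap(3,3), lo=4 mid=4 ⇒ 5 4 10 11 9 12 13 14
9<12: swap(4,4), lo=5 mid=5 ⇒ 5 4 10 11 9 12 13 14
12=12: mid=6
13>12: swap(6,6), hi=5 ⇒ 5 4 10 11 9 12 13 14
done. lo=5 hi=5; arr=5 4 10 11 9 12 13 14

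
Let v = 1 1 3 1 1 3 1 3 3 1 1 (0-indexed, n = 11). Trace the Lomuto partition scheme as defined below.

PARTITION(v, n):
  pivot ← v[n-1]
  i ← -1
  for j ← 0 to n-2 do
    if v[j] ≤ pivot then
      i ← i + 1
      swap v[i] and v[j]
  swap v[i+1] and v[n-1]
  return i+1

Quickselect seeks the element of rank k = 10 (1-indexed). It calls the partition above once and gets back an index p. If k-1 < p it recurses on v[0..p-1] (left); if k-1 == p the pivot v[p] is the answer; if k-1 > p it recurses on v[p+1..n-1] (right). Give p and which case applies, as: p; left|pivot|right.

6; right

pivot = v[10] = 1; i = -1
j=0: v[0]=1 ≤ 1 → i=0, swap v[0],v[0] (no change) → 1 1 3 1 1 3 1 3 3 1 1
j=1: v[1]=1 ≤ 1 → i=1, swap v[1],v[1] (no change) → 1 1 3 1 1 3 1 3 3 1 1
j=2: v[2]=3 > 1 → no swap
j=3: v[3]=1 ≤ 1 → i=2, swap v[2],v[3] → 1 1 1 3 1 3 1 3 3 1 1
j=4: v[4]=1 ≤ 1 → i=3, swap v[3],v[4] → 1 1 1 1 3 3 1 3 3 1 1
j=5: v[5]=3 > 1 → no swap
j=6: v[6]=1 ≤ 1 → i=4, swap v[4],v[6] → 1 1 1 1 1 3 3 3 3 1 1
j=7: v[7]=3 > 1 → no swap
j=8: v[8]=3 > 1 → no swap
j=9: v[9]=1 ≤ 1 → i=5, swap v[5],v[9] → 1 1 1 1 1 1 3 3 3 3 1
final swap v[6],v[10] → 1 1 1 1 1 1 1 3 3 3 3; return 6
p = 6; k-1 = 9 > 6 ⇒ right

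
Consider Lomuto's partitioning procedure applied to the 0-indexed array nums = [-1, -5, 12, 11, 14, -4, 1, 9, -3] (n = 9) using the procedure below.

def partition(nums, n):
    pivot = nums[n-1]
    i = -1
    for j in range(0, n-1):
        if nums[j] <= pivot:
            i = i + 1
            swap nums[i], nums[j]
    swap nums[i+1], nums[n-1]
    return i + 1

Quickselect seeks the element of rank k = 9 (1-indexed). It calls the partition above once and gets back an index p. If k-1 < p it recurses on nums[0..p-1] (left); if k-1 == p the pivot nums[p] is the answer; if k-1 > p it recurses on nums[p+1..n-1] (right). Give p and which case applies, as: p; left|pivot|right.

2; right

pivot=-3, i=-1
j=0: -1>-3, skip
j=1: -5≤-3, i=0, swap(0,1) ⇒ [-5, -1, 12, 11, 14, -4, 1, 9, -3]
j=2: 12>-3, skip
j=3: 11>-3, skip
j=4: 14>-3, skip
j=5: -4≤-3, i=1, swap(1,5) ⇒ [-5, -4, 12, 11, 14, -1, 1, 9, -3]
j=6: 1>-3, skip
j=7: 9>-3, skip
swap(2,8) ⇒ [-5, -4, -3, 11, 14, -1, 1, 9, 12]; return 2
p = 2; k-1 = 8 > 2 ⇒ right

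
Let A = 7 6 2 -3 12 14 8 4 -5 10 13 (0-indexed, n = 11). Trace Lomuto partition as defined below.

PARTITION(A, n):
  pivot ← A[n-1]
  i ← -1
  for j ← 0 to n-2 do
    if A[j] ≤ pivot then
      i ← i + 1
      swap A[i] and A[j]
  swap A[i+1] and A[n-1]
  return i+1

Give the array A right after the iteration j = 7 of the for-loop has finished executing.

7 6 2 -3 12 8 4 14 -5 10 13

pivot = A[10] = 13; i = -1
j=0: A[0]=7 ≤ 13 → i=0, swap A[0],A[0] (no change) → 7 6 2 -3 12 14 8 4 -5 10 13
j=1: A[1]=6 ≤ 13 → i=1, swap A[1],A[1] (no change) → 7 6 2 -3 12 14 8 4 -5 10 13
j=2: A[2]=2 ≤ 13 → i=2, swap A[2],A[2] (no change) → 7 6 2 -3 12 14 8 4 -5 10 13
j=3: A[3]=-3 ≤ 13 → i=3, swap A[3],A[3] (no change) → 7 6 2 -3 12 14 8 4 -5 10 13
j=4: A[4]=12 ≤ 13 → i=4, swap A[4],A[4] (no change) → 7 6 2 -3 12 14 8 4 -5 10 13
j=5: A[5]=14 > 13 → no swap
j=6: A[6]=8 ≤ 13 → i=5, swap A[5],A[6] → 7 6 2 -3 12 8 14 4 -5 10 13
j=7: A[7]=4 ≤ 13 → i=6, swap A[6],A[7] → 7 6 2 -3 12 8 4 14 -5 10 13
(after j=7) A = 7 6 2 -3 12 8 4 14 -5 10 13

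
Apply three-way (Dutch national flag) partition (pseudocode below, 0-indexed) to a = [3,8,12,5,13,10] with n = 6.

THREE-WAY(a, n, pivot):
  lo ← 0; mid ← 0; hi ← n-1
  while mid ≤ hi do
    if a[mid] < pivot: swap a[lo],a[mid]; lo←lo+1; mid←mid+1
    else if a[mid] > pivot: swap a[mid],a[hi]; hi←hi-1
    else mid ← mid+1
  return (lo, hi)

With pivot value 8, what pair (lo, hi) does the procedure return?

(2, 2)

pivot = 8; lo=0, mid=0, hi=5
a[mid]=3<8: swap a[0],a[0]; lo=1,mid=1 → [3,8,12,5,13,10]
a[mid]=8=8: mid=2
a[mid]=12>8: swap a[2],a[5]; hi=4 → [3,8,10,5,13,12]
a[mid]=10>8: swap a[2],a[4]; hi=3 → [3,8,13,5,10,12]
a[mid]=13>8: swap a[2],a[3]; hi=2 → [3,8,5,13,10,12]
a[mid]=5<8: swap a[1],a[2]; lo=2,mid=3 → [3,5,8,13,10,12]
end: lo=2, hi=2; a = [3,5,8,13,10,12]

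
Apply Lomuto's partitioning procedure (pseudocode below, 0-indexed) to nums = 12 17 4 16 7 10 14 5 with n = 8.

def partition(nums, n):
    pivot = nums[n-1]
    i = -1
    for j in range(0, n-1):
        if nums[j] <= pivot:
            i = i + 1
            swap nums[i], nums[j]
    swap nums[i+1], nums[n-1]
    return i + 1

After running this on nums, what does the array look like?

4 5 12 16 7 10 14 17

pivot=5, i=-1
j=0: 12>5, skip
j=1: 17>5, skip
j=2: 4≤5, i=0, swap(0,2) ⇒ 4 17 12 16 7 10 14 5
j=3: 16>5, skip
j=4: 7>5, skip
j=5: 10>5, skip
j=6: 14>5, skip
swap(1,7) ⇒ 4 5 12 16 7 10 14 17; return 1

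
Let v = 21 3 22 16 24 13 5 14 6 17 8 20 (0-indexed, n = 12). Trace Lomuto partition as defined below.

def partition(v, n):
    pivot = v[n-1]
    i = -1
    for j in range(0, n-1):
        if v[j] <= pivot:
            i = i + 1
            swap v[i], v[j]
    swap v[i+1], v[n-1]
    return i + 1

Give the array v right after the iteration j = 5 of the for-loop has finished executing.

pivot = v[11] = 20; i = -1
j=0: v[0]=21 > 20 → no swap
j=1: v[1]=3 ≤ 20 → i=0, swap v[0],v[1] → 3 21 22 16 24 13 5 14 6 17 8 20
j=2: v[2]=22 > 20 → no swap
j=3: v[3]=16 ≤ 20 → i=1, swap v[1],v[3] → 3 16 22 21 24 13 5 14 6 17 8 20
j=4: v[4]=24 > 20 → no swap
j=5: v[5]=13 ≤ 20 → i=2, swap v[2],v[5] → 3 16 13 21 24 22 5 14 6 17 8 20
(after j=5) v = 3 16 13 21 24 22 5 14 6 17 8 20

3 16 13 21 24 22 5 14 6 17 8 20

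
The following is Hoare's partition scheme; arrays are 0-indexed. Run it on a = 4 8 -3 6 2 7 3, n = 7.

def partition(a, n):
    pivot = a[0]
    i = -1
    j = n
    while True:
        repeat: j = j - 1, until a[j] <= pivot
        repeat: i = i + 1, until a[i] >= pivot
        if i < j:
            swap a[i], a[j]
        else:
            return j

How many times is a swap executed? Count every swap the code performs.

2

pivot = a[0] = 4; i = -1, j = 7
j→6 (a[6]=3≤4), i→0 (a[0]=4≥4); i<j, swap → 3 8 -3 6 2 7 4
j→4 (a[4]=2≤4), i→1 (a[1]=8≥4); i<j, swap → 3 2 -3 6 8 7 4
j→2, i→3; i≥j, return j=2. a = 3 2 -3 6 8 7 4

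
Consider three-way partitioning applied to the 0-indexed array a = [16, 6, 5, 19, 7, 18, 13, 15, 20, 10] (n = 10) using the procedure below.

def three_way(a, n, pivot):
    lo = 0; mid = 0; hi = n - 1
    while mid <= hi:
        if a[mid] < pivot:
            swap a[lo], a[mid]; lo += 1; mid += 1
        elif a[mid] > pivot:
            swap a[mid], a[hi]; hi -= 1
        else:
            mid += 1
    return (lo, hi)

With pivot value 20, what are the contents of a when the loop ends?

lo=0 mid=0 hi=9
16<20: swap(0,0), lo=1 mid=1 ⇒ [16, 6, 5, 19, 7, 18, 13, 15, 20, 10]
6<20: swap(1,1), lo=2 mid=2 ⇒ [16, 6, 5, 19, 7, 18, 13, 15, 20, 10]
5<20: swap(2,2), lo=3 mid=3 ⇒ [16, 6, 5, 19, 7, 18, 13, 15, 20, 10]
19<20: swap(3,3), lo=4 mid=4 ⇒ [16, 6, 5, 19, 7, 18, 13, 15, 20, 10]
7<20: swap(4,4), lo=5 mid=5 ⇒ [16, 6, 5, 19, 7, 18, 13, 15, 20, 10]
18<20: swap(5,5), lo=6 mid=6 ⇒ [16, 6, 5, 19, 7, 18, 13, 15, 20, 10]
13<20: swap(6,6), lo=7 mid=7 ⇒ [16, 6, 5, 19, 7, 18, 13, 15, 20, 10]
15<20: swap(7,7), lo=8 mid=8 ⇒ [16, 6, 5, 19, 7, 18, 13, 15, 20, 10]
20=20: mid=9
10<20: swap(8,9), lo=9 mid=10 ⇒ [16, 6, 5, 19, 7, 18, 13, 15, 10, 20]
done. lo=9 hi=9; a=[16, 6, 5, 19, 7, 18, 13, 15, 10, 20]

[16, 6, 5, 19, 7, 18, 13, 15, 10, 20]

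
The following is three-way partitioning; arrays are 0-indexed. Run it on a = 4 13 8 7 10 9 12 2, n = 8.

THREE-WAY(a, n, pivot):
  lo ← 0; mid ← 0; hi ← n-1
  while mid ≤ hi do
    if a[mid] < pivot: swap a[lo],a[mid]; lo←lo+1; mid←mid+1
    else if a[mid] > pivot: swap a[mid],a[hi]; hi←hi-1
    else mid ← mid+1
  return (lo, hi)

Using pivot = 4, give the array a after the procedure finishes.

2 4 7 10 9 12 8 13

pivot = 4; lo=0, mid=0, hi=7
a[mid]=4=4: mid=1
a[mid]=13>4: swap a[1],a[7]; hi=6 → 4 2 8 7 10 9 12 13
a[mid]=2<4: swap a[0],a[1]; lo=1,mid=2 → 2 4 8 7 10 9 12 13
a[mid]=8>4: swap a[2],a[6]; hi=5 → 2 4 12 7 10 9 8 13
a[mid]=12>4: swap a[2],a[5]; hi=4 → 2 4 9 7 10 12 8 13
a[mid]=9>4: swap a[2],a[4]; hi=3 → 2 4 10 7 9 12 8 13
a[mid]=10>4: swap a[2],a[3]; hi=2 → 2 4 7 10 9 12 8 13
a[mid]=7>4: swap a[2],a[2]; hi=1 → 2 4 7 10 9 12 8 13
end: lo=1, hi=1; a = 2 4 7 10 9 12 8 13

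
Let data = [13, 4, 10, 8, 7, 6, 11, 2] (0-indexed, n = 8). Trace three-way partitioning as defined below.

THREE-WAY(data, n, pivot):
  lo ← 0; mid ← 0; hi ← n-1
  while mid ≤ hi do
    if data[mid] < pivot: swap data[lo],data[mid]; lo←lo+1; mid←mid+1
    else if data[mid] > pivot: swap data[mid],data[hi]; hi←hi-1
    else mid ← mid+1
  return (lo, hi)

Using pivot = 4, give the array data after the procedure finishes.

[2, 4, 8, 7, 6, 11, 10, 13]

pivot = 4; lo=0, mid=0, hi=7
data[mid]=13>4: swap data[0],data[7]; hi=6 → [2, 4, 10, 8, 7, 6, 11, 13]
data[mid]=2<4: swap data[0],data[0]; lo=1,mid=1 → [2, 4, 10, 8, 7, 6, 11, 13]
data[mid]=4=4: mid=2
data[mid]=10>4: swap data[2],data[6]; hi=5 → [2, 4, 11, 8, 7, 6, 10, 13]
data[mid]=11>4: swap data[2],data[5]; hi=4 → [2, 4, 6, 8, 7, 11, 10, 13]
data[mid]=6>4: swap data[2],data[4]; hi=3 → [2, 4, 7, 8, 6, 11, 10, 13]
data[mid]=7>4: swap data[2],data[3]; hi=2 → [2, 4, 8, 7, 6, 11, 10, 13]
data[mid]=8>4: swap data[2],data[2]; hi=1 → [2, 4, 8, 7, 6, 11, 10, 13]
end: lo=1, hi=1; data = [2, 4, 8, 7, 6, 11, 10, 13]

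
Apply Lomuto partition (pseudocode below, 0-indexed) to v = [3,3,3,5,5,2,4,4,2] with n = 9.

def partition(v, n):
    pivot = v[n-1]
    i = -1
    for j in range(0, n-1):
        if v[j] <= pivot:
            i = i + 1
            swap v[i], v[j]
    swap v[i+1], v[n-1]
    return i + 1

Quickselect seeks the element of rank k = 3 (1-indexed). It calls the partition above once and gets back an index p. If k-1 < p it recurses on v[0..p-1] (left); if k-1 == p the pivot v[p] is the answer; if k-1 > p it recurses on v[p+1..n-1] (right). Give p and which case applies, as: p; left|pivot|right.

1; right

pivot = v[8] = 2; i = -1
j=0: v[0]=3 > 2 → no swap
j=1: v[1]=3 > 2 → no swap
j=2: v[2]=3 > 2 → no swap
j=3: v[3]=5 > 2 → no swap
j=4: v[4]=5 > 2 → no swap
j=5: v[5]=2 ≤ 2 → i=0, swap v[0],v[5] → [2,3,3,5,5,3,4,4,2]
j=6: v[6]=4 > 2 → no swap
j=7: v[7]=4 > 2 → no swap
final swap v[1],v[8] → [2,2,3,5,5,3,4,4,3]; return 1
p = 1; k-1 = 2 > 1 ⇒ right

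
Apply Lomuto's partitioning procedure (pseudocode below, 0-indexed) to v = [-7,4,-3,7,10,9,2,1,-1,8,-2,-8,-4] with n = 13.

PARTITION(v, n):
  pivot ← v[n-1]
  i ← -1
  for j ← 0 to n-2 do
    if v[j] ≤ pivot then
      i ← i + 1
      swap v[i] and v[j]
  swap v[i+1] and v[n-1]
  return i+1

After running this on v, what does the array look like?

pivot=-4, i=-1
j=0: -7≤-4, i=0, swap(0,0) ⇒ [-7,4,-3,7,10,9,2,1,-1,8,-2,-8,-4]
j=1: 4>-4, skip
j=2: -3>-4, skip
j=3: 7>-4, skip
j=4: 10>-4, skip
j=5: 9>-4, skip
j=6: 2>-4, skip
j=7: 1>-4, skip
j=8: -1>-4, skip
j=9: 8>-4, skip
j=10: -2>-4, skip
j=11: -8≤-4, i=1, swap(1,11) ⇒ [-7,-8,-3,7,10,9,2,1,-1,8,-2,4,-4]
swap(2,12) ⇒ [-7,-8,-4,7,10,9,2,1,-1,8,-2,4,-3]; return 2

[-7,-8,-4,7,10,9,2,1,-1,8,-2,4,-3]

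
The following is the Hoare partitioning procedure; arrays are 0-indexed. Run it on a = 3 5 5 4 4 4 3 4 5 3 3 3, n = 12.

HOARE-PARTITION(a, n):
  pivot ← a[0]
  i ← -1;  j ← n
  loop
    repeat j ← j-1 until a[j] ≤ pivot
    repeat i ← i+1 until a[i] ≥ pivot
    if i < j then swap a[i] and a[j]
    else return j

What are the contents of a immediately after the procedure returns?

pivot = a[0] = 3; i = -1, j = 12
j→11 (a[11]=3≤3), i→0 (a[0]=3≥3); i<j, swap → 3 5 5 4 4 4 3 4 5 3 3 3
j→10 (a[10]=3≤3), i→1 (a[1]=5≥3); i<j, swap → 3 3 5 4 4 4 3 4 5 3 5 3
j→9 (a[9]=3≤3), i→2 (a[2]=5≥3); i<j, swap → 3 3 3 4 4 4 3 4 5 5 5 3
j→6 (a[6]=3≤3), i→3 (a[3]=4≥3); i<j, swap → 3 3 3 3 4 4 4 4 5 5 5 3
j→3, i→4; i≥j, return j=3. a = 3 3 3 3 4 4 4 4 5 5 5 3

3 3 3 3 4 4 4 4 5 5 5 3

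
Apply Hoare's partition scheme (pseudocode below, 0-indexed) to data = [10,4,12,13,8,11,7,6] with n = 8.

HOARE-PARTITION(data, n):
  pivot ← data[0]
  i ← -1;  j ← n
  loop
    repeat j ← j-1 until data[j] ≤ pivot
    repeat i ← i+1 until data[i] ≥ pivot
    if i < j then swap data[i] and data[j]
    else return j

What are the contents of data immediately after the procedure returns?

[6,4,7,8,13,11,12,10]

pivot = data[0] = 10; i = -1, j = 8
j→7 (data[7]=6≤10), i→0 (data[0]=10≥10); i<j, swap → [6,4,12,13,8,11,7,10]
j→6 (data[6]=7≤10), i→2 (data[2]=12≥10); i<j, swap → [6,4,7,13,8,11,12,10]
j→4 (data[4]=8≤10), i→3 (data[3]=13≥10); i<j, swap → [6,4,7,8,13,11,12,10]
j→3, i→4; i≥j, return j=3. data = [6,4,7,8,13,11,12,10]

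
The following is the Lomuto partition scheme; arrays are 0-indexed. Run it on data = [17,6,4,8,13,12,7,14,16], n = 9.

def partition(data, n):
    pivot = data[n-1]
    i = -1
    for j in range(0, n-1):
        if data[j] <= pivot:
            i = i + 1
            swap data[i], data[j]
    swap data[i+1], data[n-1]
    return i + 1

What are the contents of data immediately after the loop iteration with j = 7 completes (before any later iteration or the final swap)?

[6,4,8,13,12,7,14,17,16]

pivot = data[8] = 16; i = -1
j=0: data[0]=17 > 16 → no swap
j=1: data[1]=6 ≤ 16 → i=0, swap data[0],data[1] → [6,17,4,8,13,12,7,14,16]
j=2: data[2]=4 ≤ 16 → i=1, swap data[1],data[2] → [6,4,17,8,13,12,7,14,16]
j=3: data[3]=8 ≤ 16 → i=2, swap data[2],data[3] → [6,4,8,17,13,12,7,14,16]
j=4: data[4]=13 ≤ 16 → i=3, swap data[3],data[4] → [6,4,8,13,17,12,7,14,16]
j=5: data[5]=12 ≤ 16 → i=4, swap data[4],data[5] → [6,4,8,13,12,17,7,14,16]
j=6: data[6]=7 ≤ 16 → i=5, swap data[5],data[6] → [6,4,8,13,12,7,17,14,16]
j=7: data[7]=14 ≤ 16 → i=6, swap data[6],data[7] → [6,4,8,13,12,7,14,17,16]
(after j=7) data = [6,4,8,13,12,7,14,17,16]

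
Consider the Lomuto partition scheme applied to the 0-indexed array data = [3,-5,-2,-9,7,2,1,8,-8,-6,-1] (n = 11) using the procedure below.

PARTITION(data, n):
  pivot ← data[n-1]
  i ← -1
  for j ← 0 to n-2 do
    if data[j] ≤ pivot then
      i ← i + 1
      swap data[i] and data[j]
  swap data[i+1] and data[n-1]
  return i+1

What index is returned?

pivot=-1, i=-1
j=0: 3>-1, skip
j=1: -5≤-1, i=0, swap(0,1) ⇒ [-5,3,-2,-9,7,2,1,8,-8,-6,-1]
j=2: -2≤-1, i=1, swap(1,2) ⇒ [-5,-2,3,-9,7,2,1,8,-8,-6,-1]
j=3: -9≤-1, i=2, swap(2,3) ⇒ [-5,-2,-9,3,7,2,1,8,-8,-6,-1]
j=4: 7>-1, skip
j=5: 2>-1, skip
j=6: 1>-1, skip
j=7: 8>-1, skip
j=8: -8≤-1, i=3, swap(3,8) ⇒ [-5,-2,-9,-8,7,2,1,8,3,-6,-1]
j=9: -6≤-1, i=4, swap(4,9) ⇒ [-5,-2,-9,-8,-6,2,1,8,3,7,-1]
swap(5,10) ⇒ [-5,-2,-9,-8,-6,-1,1,8,3,7,2]; return 5

5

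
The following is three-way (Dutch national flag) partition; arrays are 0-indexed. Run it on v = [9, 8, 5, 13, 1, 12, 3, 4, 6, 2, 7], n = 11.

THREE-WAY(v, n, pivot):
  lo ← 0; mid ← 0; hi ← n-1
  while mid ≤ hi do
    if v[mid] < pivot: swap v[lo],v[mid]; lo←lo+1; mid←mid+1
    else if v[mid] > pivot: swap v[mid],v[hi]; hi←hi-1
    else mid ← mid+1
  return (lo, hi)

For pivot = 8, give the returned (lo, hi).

(7, 7)

lo=0 mid=0 hi=10
9>8: swap(0,10), hi=9 ⇒ [7, 8, 5, 13, 1, 12, 3, 4, 6, 2, 9]
7<8: swap(0,0), lo=1 mid=1 ⇒ [7, 8, 5, 13, 1, 12, 3, 4, 6, 2, 9]
8=8: mid=2
5<8: swap(1,2), lo=2 mid=3 ⇒ [7, 5, 8, 13, 1, 12, 3, 4, 6, 2, 9]
13>8: swap(3,9), hi=8 ⇒ [7, 5, 8, 2, 1, 12, 3, 4, 6, 13, 9]
2<8: swap(2,3), lo=3 mid=4 ⇒ [7, 5, 2, 8, 1, 12, 3, 4, 6, 13, 9]
1<8: swap(3,4), lo=4 mid=5 ⇒ [7, 5, 2, 1, 8, 12, 3, 4, 6, 13, 9]
12>8: swap(5,8), hi=7 ⇒ [7, 5, 2, 1, 8, 6, 3, 4, 12, 13, 9]
6<8: swap(4,5), lo=5 mid=6 ⇒ [7, 5, 2, 1, 6, 8, 3, 4, 12, 13, 9]
3<8: swap(5,6), lo=6 mid=7 ⇒ [7, 5, 2, 1, 6, 3, 8, 4, 12, 13, 9]
4<8: swap(6,7), lo=7 mid=8 ⇒ [7, 5, 2, 1, 6, 3, 4, 8, 12, 13, 9]
done. lo=7 hi=7; v=[7, 5, 2, 1, 6, 3, 4, 8, 12, 13, 9]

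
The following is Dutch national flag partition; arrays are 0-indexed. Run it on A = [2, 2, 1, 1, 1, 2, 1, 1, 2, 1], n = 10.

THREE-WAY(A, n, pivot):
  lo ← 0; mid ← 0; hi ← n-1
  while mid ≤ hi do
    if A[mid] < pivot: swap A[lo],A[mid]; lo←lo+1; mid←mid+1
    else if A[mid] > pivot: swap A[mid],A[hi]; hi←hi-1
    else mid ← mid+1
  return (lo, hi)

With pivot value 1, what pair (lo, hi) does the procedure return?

(0, 5)

lo=0 mid=0 hi=9
2>1: swap(0,9), hi=8 ⇒ [1, 2, 1, 1, 1, 2, 1, 1, 2, 2]
1=1: mid=1
2>1: swap(1,8), hi=7 ⇒ [1, 2, 1, 1, 1, 2, 1, 1, 2, 2]
2>1: swap(1,7), hi=6 ⇒ [1, 1, 1, 1, 1, 2, 1, 2, 2, 2]
1=1: mid=2
1=1: mid=3
1=1: mid=4
1=1: mid=5
2>1: swap(5,6), hi=5 ⇒ [1, 1, 1, 1, 1, 1, 2, 2, 2, 2]
1=1: mid=6
done. lo=0 hi=5; A=[1, 1, 1, 1, 1, 1, 2, 2, 2, 2]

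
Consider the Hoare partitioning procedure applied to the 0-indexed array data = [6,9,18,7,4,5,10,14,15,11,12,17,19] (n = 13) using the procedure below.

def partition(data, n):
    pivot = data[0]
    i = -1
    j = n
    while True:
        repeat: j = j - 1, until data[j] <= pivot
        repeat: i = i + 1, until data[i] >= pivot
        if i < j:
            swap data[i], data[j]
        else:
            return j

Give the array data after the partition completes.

pivot = data[0] = 6; i = -1, j = 13
j→5 (data[5]=5≤6), i→0 (data[0]=6≥6); i<j, swap → [5,9,18,7,4,6,10,14,15,11,12,17,19]
j→4 (data[4]=4≤6), i→1 (data[1]=9≥6); i<j, swap → [5,4,18,7,9,6,10,14,15,11,12,17,19]
j→1, i→2; i≥j, return j=1. data = [5,4,18,7,9,6,10,14,15,11,12,17,19]

[5,4,18,7,9,6,10,14,15,11,12,17,19]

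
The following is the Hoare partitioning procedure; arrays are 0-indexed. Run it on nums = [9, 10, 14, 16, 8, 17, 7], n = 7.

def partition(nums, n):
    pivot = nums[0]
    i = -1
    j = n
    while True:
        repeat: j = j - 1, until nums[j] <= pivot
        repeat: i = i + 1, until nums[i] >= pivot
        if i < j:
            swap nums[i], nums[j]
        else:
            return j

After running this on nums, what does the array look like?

[7, 8, 14, 16, 10, 17, 9]

pivot = nums[0] = 9; i = -1, j = 7
j→6 (nums[6]=7≤9), i→0 (nums[0]=9≥9); i<j, swap → [7, 10, 14, 16, 8, 17, 9]
j→4 (nums[4]=8≤9), i→1 (nums[1]=10≥9); i<j, swap → [7, 8, 14, 16, 10, 17, 9]
j→1, i→2; i≥j, return j=1. nums = [7, 8, 14, 16, 10, 17, 9]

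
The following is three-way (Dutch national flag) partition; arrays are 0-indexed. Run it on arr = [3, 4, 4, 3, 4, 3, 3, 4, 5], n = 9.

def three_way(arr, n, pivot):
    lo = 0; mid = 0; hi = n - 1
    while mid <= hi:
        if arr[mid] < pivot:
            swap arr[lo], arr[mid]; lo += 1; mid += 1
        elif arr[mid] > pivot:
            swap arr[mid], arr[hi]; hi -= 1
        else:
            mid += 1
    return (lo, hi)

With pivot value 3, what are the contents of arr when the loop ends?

pivot = 3; lo=0, mid=0, hi=8
arr[mid]=3=3: mid=1
arr[mid]=4>3: swap arr[1],arr[8]; hi=7 → [3, 5, 4, 3, 4, 3, 3, 4, 4]
arr[mid]=5>3: swap arr[1],arr[7]; hi=6 → [3, 4, 4, 3, 4, 3, 3, 5, 4]
arr[mid]=4>3: swap arr[1],arr[6]; hi=5 → [3, 3, 4, 3, 4, 3, 4, 5, 4]
arr[mid]=3=3: mid=2
arr[mid]=4>3: swap arr[2],arr[5]; hi=4 → [3, 3, 3, 3, 4, 4, 4, 5, 4]
arr[mid]=3=3: mid=3
arr[mid]=3=3: mid=4
arr[mid]=4>3: swap arr[4],arr[4]; hi=3 → [3, 3, 3, 3, 4, 4, 4, 5, 4]
end: lo=0, hi=3; arr = [3, 3, 3, 3, 4, 4, 4, 5, 4]

[3, 3, 3, 3, 4, 4, 4, 5, 4]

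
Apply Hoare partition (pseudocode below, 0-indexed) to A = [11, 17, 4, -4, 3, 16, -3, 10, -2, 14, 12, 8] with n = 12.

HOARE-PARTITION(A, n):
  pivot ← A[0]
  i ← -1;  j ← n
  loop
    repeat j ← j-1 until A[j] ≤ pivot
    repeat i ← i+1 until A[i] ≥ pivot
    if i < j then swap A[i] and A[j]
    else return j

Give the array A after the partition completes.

pivot=11
j stops at 11 (8), i stops at 0 (11); swap ⇒ [8, 17, 4, -4, 3, 16, -3, 10, -2, 14, 12, 11]
j stops at 8 (-2), i stops at 1 (17); swap ⇒ [8, -2, 4, -4, 3, 16, -3, 10, 17, 14, 12, 11]
j stops at 7 (10), i stops at 5 (16); swap ⇒ [8, -2, 4, -4, 3, 10, -3, 16, 17, 14, 12, 11]
j stops at 6, i stops at 7; i≥j ⇒ return 6. A=[8, -2, 4, -4, 3, 10, -3, 16, 17, 14, 12, 11]

[8, -2, 4, -4, 3, 10, -3, 16, 17, 14, 12, 11]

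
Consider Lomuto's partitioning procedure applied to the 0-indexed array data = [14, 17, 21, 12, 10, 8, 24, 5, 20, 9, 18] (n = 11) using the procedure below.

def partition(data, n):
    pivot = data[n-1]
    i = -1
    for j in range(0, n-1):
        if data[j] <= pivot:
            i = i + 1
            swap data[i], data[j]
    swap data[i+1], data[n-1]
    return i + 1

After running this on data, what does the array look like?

pivot=18, i=-1
j=0: 14≤18, i=0, swap(0,0) ⇒ [14, 17, 21, 12, 10, 8, 24, 5, 20, 9, 18]
j=1: 17≤18, i=1, swap(1,1) ⇒ [14, 17, 21, 12, 10, 8, 24, 5, 20, 9, 18]
j=2: 21>18, skip
j=3: 12≤18, i=2, swap(2,3) ⇒ [14, 17, 12, 21, 10, 8, 24, 5, 20, 9, 18]
j=4: 10≤18, i=3, swap(3,4) ⇒ [14, 17, 12, 10, 21, 8, 24, 5, 20, 9, 18]
j=5: 8≤18, i=4, swap(4,5) ⇒ [14, 17, 12, 10, 8, 21, 24, 5, 20, 9, 18]
j=6: 24>18, skip
j=7: 5≤18, i=5, swap(5,7) ⇒ [14, 17, 12, 10, 8, 5, 24, 21, 20, 9, 18]
j=8: 20>18, skip
j=9: 9≤18, i=6, swap(6,9) ⇒ [14, 17, 12, 10, 8, 5, 9, 21, 20, 24, 18]
swap(7,10) ⇒ [14, 17, 12, 10, 8, 5, 9, 18, 20, 24, 21]; return 7

[14, 17, 12, 10, 8, 5, 9, 18, 20, 24, 21]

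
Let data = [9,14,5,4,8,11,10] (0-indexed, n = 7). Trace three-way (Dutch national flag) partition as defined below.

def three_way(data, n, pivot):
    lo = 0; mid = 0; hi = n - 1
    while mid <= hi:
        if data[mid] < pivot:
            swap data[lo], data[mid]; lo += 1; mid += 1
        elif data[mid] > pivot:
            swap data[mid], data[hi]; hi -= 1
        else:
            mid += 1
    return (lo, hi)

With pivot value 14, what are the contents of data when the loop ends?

pivot = 14; lo=0, mid=0, hi=6
data[mid]=9<14: swap data[0],data[0]; lo=1,mid=1 → [9,14,5,4,8,11,10]
data[mid]=14=14: mid=2
data[mid]=5<14: swap data[1],data[2]; lo=2,mid=3 → [9,5,14,4,8,11,10]
data[mid]=4<14: swap data[2],data[3]; lo=3,mid=4 → [9,5,4,14,8,11,10]
data[mid]=8<14: swap data[3],data[4]; lo=4,mid=5 → [9,5,4,8,14,11,10]
data[mid]=11<14: swap data[4],data[5]; lo=5,mid=6 → [9,5,4,8,11,14,10]
data[mid]=10<14: swap data[5],data[6]; lo=6,mid=7 → [9,5,4,8,11,10,14]
end: lo=6, hi=6; data = [9,5,4,8,11,10,14]

[9,5,4,8,11,10,14]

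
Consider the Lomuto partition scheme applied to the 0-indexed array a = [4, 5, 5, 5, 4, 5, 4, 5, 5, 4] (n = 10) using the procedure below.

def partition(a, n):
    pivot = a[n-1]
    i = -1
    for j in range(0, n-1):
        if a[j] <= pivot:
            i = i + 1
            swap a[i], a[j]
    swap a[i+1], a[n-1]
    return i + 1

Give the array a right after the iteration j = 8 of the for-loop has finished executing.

pivot = a[9] = 4; i = -1
j=0: a[0]=4 ≤ 4 → i=0, swap a[0],a[0] (no change) → [4, 5, 5, 5, 4, 5, 4, 5, 5, 4]
j=1: a[1]=5 > 4 → no swap
j=2: a[2]=5 > 4 → no swap
j=3: a[3]=5 > 4 → no swap
j=4: a[4]=4 ≤ 4 → i=1, swap a[1],a[4] → [4, 4, 5, 5, 5, 5, 4, 5, 5, 4]
j=5: a[5]=5 > 4 → no swap
j=6: a[6]=4 ≤ 4 → i=2, swap a[2],a[6] → [4, 4, 4, 5, 5, 5, 5, 5, 5, 4]
j=7: a[7]=5 > 4 → no swap
j=8: a[8]=5 > 4 → no swap
(after j=8) a = [4, 4, 4, 5, 5, 5, 5, 5, 5, 4]

[4, 4, 4, 5, 5, 5, 5, 5, 5, 4]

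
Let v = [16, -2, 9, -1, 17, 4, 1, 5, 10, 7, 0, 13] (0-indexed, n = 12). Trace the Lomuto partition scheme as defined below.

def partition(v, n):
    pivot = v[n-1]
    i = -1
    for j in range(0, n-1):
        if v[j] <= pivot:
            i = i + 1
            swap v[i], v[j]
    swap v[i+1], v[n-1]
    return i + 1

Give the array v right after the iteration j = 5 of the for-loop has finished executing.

pivot = v[11] = 13; i = -1
j=0: v[0]=16 > 13 → no swap
j=1: v[1]=-2 ≤ 13 → i=0, swap v[0],v[1] → [-2, 16, 9, -1, 17, 4, 1, 5, 10, 7, 0, 13]
j=2: v[2]=9 ≤ 13 → i=1, swap v[1],v[2] → [-2, 9, 16, -1, 17, 4, 1, 5, 10, 7, 0, 13]
j=3: v[3]=-1 ≤ 13 → i=2, swap v[2],v[3] → [-2, 9, -1, 16, 17, 4, 1, 5, 10, 7, 0, 13]
j=4: v[4]=17 > 13 → no swap
j=5: v[5]=4 ≤ 13 → i=3, swap v[3],v[5] → [-2, 9, -1, 4, 17, 16, 1, 5, 10, 7, 0, 13]
(after j=5) v = [-2, 9, -1, 4, 17, 16, 1, 5, 10, 7, 0, 13]

[-2, 9, -1, 4, 17, 16, 1, 5, 10, 7, 0, 13]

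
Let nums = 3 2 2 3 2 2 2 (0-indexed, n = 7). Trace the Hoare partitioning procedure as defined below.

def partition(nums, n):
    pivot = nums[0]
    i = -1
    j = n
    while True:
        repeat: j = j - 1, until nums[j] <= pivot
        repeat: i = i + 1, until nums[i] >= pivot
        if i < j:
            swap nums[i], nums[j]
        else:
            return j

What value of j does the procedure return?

pivot=3
j stops at 6 (2), i stops at 0 (3); swap ⇒ 2 2 2 3 2 2 3
j stops at 5 (2), i stops at 3 (3); swap ⇒ 2 2 2 2 2 3 3
j stops at 4, i stops at 5; i≥j ⇒ return 4. nums=2 2 2 2 2 3 3

4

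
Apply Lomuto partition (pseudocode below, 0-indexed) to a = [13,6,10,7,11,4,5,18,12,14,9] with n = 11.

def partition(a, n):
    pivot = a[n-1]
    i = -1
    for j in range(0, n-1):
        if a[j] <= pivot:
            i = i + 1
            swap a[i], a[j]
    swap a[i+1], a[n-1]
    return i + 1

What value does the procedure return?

4

pivot = a[10] = 9; i = -1
j=0: a[0]=13 > 9 → no swap
j=1: a[1]=6 ≤ 9 → i=0, swap a[0],a[1] → [6,13,10,7,11,4,5,18,12,14,9]
j=2: a[2]=10 > 9 → no swap
j=3: a[3]=7 ≤ 9 → i=1, swap a[1],a[3] → [6,7,10,13,11,4,5,18,12,14,9]
j=4: a[4]=11 > 9 → no swap
j=5: a[5]=4 ≤ 9 → i=2, swap a[2],a[5] → [6,7,4,13,11,10,5,18,12,14,9]
j=6: a[6]=5 ≤ 9 → i=3, swap a[3],a[6] → [6,7,4,5,11,10,13,18,12,14,9]
j=7: a[7]=18 > 9 → no swap
j=8: a[8]=12 > 9 → no swap
j=9: a[9]=14 > 9 → no swap
final swap a[4],a[10] → [6,7,4,5,9,10,13,18,12,14,11]; return 4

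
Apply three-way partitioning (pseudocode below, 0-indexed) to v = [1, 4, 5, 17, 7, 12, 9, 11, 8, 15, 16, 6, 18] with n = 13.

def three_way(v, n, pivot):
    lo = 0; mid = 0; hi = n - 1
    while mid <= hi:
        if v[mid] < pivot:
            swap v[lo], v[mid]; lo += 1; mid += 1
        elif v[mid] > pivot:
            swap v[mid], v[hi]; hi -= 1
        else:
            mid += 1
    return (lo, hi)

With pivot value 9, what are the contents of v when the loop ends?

lo=0 mid=0 hi=12
1<9: swap(0,0), lo=1 mid=1 ⇒ [1, 4, 5, 17, 7, 12, 9, 11, 8, 15, 16, 6, 18]
4<9: swap(1,1), lo=2 mid=2 ⇒ [1, 4, 5, 17, 7, 12, 9, 11, 8, 15, 16, 6, 18]
5<9: swap(2,2), lo=3 mid=3 ⇒ [1, 4, 5, 17, 7, 12, 9, 11, 8, 15, 16, 6, 18]
17>9: swap(3,12), hi=11 ⇒ [1, 4, 5, 18, 7, 12, 9, 11, 8, 15, 16, 6, 17]
18>9: swap(3,11), hi=10 ⇒ [1, 4, 5, 6, 7, 12, 9, 11, 8, 15, 16, 18, 17]
6<9: swap(3,3), lo=4 mid=4 ⇒ [1, 4, 5, 6, 7, 12, 9, 11, 8, 15, 16, 18, 17]
7<9: swap(4,4), lo=5 mid=5 ⇒ [1, 4, 5, 6, 7, 12, 9, 11, 8, 15, 16, 18, 17]
12>9: swap(5,10), hi=9 ⇒ [1, 4, 5, 6, 7, 16, 9, 11, 8, 15, 12, 18, 17]
16>9: swap(5,9), hi=8 ⇒ [1, 4, 5, 6, 7, 15, 9, 11, 8, 16, 12, 18, 17]
15>9: swap(5,8), hi=7 ⇒ [1, 4, 5, 6, 7, 8, 9, 11, 15, 16, 12, 18, 17]
8<9: swap(5,5), lo=6 mid=6 ⇒ [1, 4, 5, 6, 7, 8, 9, 11, 15, 16, 12, 18, 17]
9=9: mid=7
11>9: swap(7,7), hi=6 ⇒ [1, 4, 5, 6, 7, 8, 9, 11, 15, 16, 12, 18, 17]
done. lo=6 hi=6; v=[1, 4, 5, 6, 7, 8, 9, 11, 15, 16, 12, 18, 17]

[1, 4, 5, 6, 7, 8, 9, 11, 15, 16, 12, 18, 17]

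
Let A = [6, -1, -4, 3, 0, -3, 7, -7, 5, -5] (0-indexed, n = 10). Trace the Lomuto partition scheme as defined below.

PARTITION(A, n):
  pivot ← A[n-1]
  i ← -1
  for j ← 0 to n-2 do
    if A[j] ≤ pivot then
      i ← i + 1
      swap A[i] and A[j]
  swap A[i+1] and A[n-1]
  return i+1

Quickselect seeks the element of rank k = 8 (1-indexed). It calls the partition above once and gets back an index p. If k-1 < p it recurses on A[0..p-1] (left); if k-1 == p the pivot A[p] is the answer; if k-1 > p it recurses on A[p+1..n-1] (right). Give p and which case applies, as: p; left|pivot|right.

1; right

pivot = A[9] = -5; i = -1
j=0: A[0]=6 > -5 → no swap
j=1: A[1]=-1 > -5 → no swap
j=2: A[2]=-4 > -5 → no swap
j=3: A[3]=3 > -5 → no swap
j=4: A[4]=0 > -5 → no swap
j=5: A[5]=-3 > -5 → no swap
j=6: A[6]=7 > -5 → no swap
j=7: A[7]=-7 ≤ -5 → i=0, swap A[0],A[7] → [-7, -1, -4, 3, 0, -3, 7, 6, 5, -5]
j=8: A[8]=5 > -5 → no swap
final swap A[1],A[9] → [-7, -5, -4, 3, 0, -3, 7, 6, 5, -1]; return 1
p = 1; k-1 = 7 > 1 ⇒ right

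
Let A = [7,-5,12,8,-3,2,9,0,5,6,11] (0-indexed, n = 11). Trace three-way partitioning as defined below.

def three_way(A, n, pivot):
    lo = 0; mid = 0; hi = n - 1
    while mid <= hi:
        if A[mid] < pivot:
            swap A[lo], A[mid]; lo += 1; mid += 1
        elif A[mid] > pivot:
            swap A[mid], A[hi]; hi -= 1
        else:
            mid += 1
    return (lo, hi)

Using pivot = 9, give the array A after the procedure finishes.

pivot = 9; lo=0, mid=0, hi=10
A[mid]=7<9: swap A[0],A[0]; lo=1,mid=1 → [7,-5,12,8,-3,2,9,0,5,6,11]
A[mid]=-5<9: swap A[1],A[1]; lo=2,mid=2 → [7,-5,12,8,-3,2,9,0,5,6,11]
A[mid]=12>9: swap A[2],A[10]; hi=9 → [7,-5,11,8,-3,2,9,0,5,6,12]
A[mid]=11>9: swap A[2],A[9]; hi=8 → [7,-5,6,8,-3,2,9,0,5,11,12]
A[mid]=6<9: swap A[2],A[2]; lo=3,mid=3 → [7,-5,6,8,-3,2,9,0,5,11,12]
A[mid]=8<9: swap A[3],A[3]; lo=4,mid=4 → [7,-5,6,8,-3,2,9,0,5,11,12]
A[mid]=-3<9: swap A[4],A[4]; lo=5,mid=5 → [7,-5,6,8,-3,2,9,0,5,11,12]
A[mid]=2<9: swap A[5],A[5]; lo=6,mid=6 → [7,-5,6,8,-3,2,9,0,5,11,12]
A[mid]=9=9: mid=7
A[mid]=0<9: swap A[6],A[7]; lo=7,mid=8 → [7,-5,6,8,-3,2,0,9,5,11,12]
A[mid]=5<9: swap A[7],A[8]; lo=8,mid=9 → [7,-5,6,8,-3,2,0,5,9,11,12]
end: lo=8, hi=8; A = [7,-5,6,8,-3,2,0,5,9,11,12]

[7,-5,6,8,-3,2,0,5,9,11,12]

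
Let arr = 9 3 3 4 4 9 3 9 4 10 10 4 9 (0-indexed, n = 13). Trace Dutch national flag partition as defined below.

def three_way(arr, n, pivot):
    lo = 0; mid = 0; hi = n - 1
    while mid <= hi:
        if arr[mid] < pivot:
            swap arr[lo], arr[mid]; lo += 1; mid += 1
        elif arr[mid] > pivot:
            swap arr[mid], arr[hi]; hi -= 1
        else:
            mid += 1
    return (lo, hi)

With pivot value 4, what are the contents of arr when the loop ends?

pivot = 4; lo=0, mid=0, hi=12
arr[mid]=9>4: swap arr[0],arr[12]; hi=11 → 9 3 3 4 4 9 3 9 4 10 10 4 9
arr[mid]=9>4: swap arr[0],arr[11]; hi=10 → 4 3 3 4 4 9 3 9 4 10 10 9 9
arr[mid]=4=4: mid=1
arr[mid]=3<4: swap arr[0],arr[1]; lo=1,mid=2 → 3 4 3 4 4 9 3 9 4 10 10 9 9
arr[mid]=3<4: swap arr[1],arr[2]; lo=2,mid=3 → 3 3 4 4 4 9 3 9 4 10 10 9 9
arr[mid]=4=4: mid=4
arr[mid]=4=4: mid=5
arr[mid]=9>4: swap arr[5],arr[10]; hi=9 → 3 3 4 4 4 10 3 9 4 10 9 9 9
arr[mid]=10>4: swap arr[5],arr[9]; hi=8 → 3 3 4 4 4 10 3 9 4 10 9 9 9
arr[mid]=10>4: swap arr[5],arr[8]; hi=7 → 3 3 4 4 4 4 3 9 10 10 9 9 9
arr[mid]=4=4: mid=6
arr[mid]=3<4: swap arr[2],arr[6]; lo=3,mid=7 → 3 3 3 4 4 4 4 9 10 10 9 9 9
arr[mid]=9>4: swap arr[7],arr[7]; hi=6 → 3 3 3 4 4 4 4 9 10 10 9 9 9
end: lo=3, hi=6; arr = 3 3 3 4 4 4 4 9 10 10 9 9 9

3 3 3 4 4 4 4 9 10 10 9 9 9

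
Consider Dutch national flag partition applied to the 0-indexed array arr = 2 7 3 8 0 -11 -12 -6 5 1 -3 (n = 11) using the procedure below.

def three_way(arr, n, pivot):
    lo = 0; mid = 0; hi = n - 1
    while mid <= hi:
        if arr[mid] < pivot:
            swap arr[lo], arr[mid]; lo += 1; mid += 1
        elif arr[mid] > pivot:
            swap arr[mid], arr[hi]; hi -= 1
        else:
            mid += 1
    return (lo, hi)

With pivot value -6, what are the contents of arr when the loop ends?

-12 -11 -6 0 8 3 7 5 1 -3 2

lo=0 mid=0 hi=10
2>-6: swap(0,10), hi=9 ⇒ -3 7 3 8 0 -11 -12 -6 5 1 2
-3>-6: swap(0,9), hi=8 ⇒ 1 7 3 8 0 -11 -12 -6 5 -3 2
1>-6: swap(0,8), hi=7 ⇒ 5 7 3 8 0 -11 -12 -6 1 -3 2
5>-6: swap(0,7), hi=6 ⇒ -6 7 3 8 0 -11 -12 5 1 -3 2
-6=-6: mid=1
7>-6: swap(1,6), hi=5 ⇒ -6 -12 3 8 0 -11 7 5 1 -3 2
-12<-6: swap(0,1), lo=1 mid=2 ⇒ -12 -6 3 8 0 -11 7 5 1 -3 2
3>-6: swap(2,5), hi=4 ⇒ -12 -6 -11 8 0 3 7 5 1 -3 2
-11<-6: swap(1,2), lo=2 mid=3 ⇒ -12 -11 -6 8 0 3 7 5 1 -3 2
8>-6: swap(3,4), hi=3 ⇒ -12 -11 -6 0 8 3 7 5 1 -3 2
0>-6: swap(3,3), hi=2 ⇒ -12 -11 -6 0 8 3 7 5 1 -3 2
done. lo=2 hi=2; arr=-12 -11 -6 0 8 3 7 5 1 -3 2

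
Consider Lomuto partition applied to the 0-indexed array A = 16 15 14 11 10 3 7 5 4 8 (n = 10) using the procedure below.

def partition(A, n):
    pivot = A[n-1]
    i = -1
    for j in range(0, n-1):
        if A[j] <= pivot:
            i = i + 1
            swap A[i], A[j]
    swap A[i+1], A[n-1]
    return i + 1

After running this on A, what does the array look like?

3 7 5 4 8 16 15 14 11 10

pivot = A[9] = 8; i = -1
j=0: A[0]=16 > 8 → no swap
j=1: A[1]=15 > 8 → no swap
j=2: A[2]=14 > 8 → no swap
j=3: A[3]=11 > 8 → no swap
j=4: A[4]=10 > 8 → no swap
j=5: A[5]=3 ≤ 8 → i=0, swap A[0],A[5] → 3 15 14 11 10 16 7 5 4 8
j=6: A[6]=7 ≤ 8 → i=1, swap A[1],A[6] → 3 7 14 11 10 16 15 5 4 8
j=7: A[7]=5 ≤ 8 → i=2, swap A[2],A[7] → 3 7 5 11 10 16 15 14 4 8
j=8: A[8]=4 ≤ 8 → i=3, swap A[3],A[8] → 3 7 5 4 10 16 15 14 11 8
final swap A[4],A[9] → 3 7 5 4 8 16 15 14 11 10; return 4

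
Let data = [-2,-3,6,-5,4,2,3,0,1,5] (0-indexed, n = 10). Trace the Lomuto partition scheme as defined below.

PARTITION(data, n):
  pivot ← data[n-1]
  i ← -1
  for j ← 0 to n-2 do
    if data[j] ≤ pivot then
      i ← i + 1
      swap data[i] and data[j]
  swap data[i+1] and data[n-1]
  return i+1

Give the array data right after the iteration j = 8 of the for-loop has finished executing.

pivot = data[9] = 5; i = -1
j=0: data[0]=-2 ≤ 5 → i=0, swap data[0],data[0] (no change) → [-2,-3,6,-5,4,2,3,0,1,5]
j=1: data[1]=-3 ≤ 5 → i=1, swap data[1],data[1] (no change) → [-2,-3,6,-5,4,2,3,0,1,5]
j=2: data[2]=6 > 5 → no swap
j=3: data[3]=-5 ≤ 5 → i=2, swap data[2],data[3] → [-2,-3,-5,6,4,2,3,0,1,5]
j=4: data[4]=4 ≤ 5 → i=3, swap data[3],data[4] → [-2,-3,-5,4,6,2,3,0,1,5]
j=5: data[5]=2 ≤ 5 → i=4, swap data[4],data[5] → [-2,-3,-5,4,2,6,3,0,1,5]
j=6: data[6]=3 ≤ 5 → i=5, swap data[5],data[6] → [-2,-3,-5,4,2,3,6,0,1,5]
j=7: data[7]=0 ≤ 5 → i=6, swap data[6],data[7] → [-2,-3,-5,4,2,3,0,6,1,5]
j=8: data[8]=1 ≤ 5 → i=7, swap data[7],data[8] → [-2,-3,-5,4,2,3,0,1,6,5]
(after j=8) data = [-2,-3,-5,4,2,3,0,1,6,5]

[-2,-3,-5,4,2,3,0,1,6,5]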